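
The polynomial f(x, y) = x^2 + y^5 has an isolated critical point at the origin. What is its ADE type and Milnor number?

The Hessian of f at 0 is [[2, 0], [0, 0]] with rank 1, so corank 1. A Groebner basis of the Jacobian ideal J(f) in C{x,y} is {y^4, x}; counting standard monomials gives mu = 4. Corank 1: A-series; mu = 4 gives A_4.

Type A4, Milnor number mu = 4.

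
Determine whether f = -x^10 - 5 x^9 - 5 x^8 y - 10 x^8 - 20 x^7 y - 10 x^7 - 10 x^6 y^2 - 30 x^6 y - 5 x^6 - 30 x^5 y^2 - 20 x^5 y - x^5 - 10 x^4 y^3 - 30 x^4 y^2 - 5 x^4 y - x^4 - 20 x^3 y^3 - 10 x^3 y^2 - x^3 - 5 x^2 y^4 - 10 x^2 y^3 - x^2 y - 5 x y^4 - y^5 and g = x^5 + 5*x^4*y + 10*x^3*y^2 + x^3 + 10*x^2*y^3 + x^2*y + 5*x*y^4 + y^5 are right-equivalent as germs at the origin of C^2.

The Hessian of f at 0 has rank 0. Corank 2; j^3 = -x^2*(x + y) has shape L^2 M (L != M), so D-series; mu = 6 gives D_6. The Hessian of g at 0 has rank 0. Corank 2; j^3 = x^2*(x + y) has shape L^2 M (L != M), so D-series; mu = 6 gives D_6. Both have type D_6, hence right-equivalent.

Yes.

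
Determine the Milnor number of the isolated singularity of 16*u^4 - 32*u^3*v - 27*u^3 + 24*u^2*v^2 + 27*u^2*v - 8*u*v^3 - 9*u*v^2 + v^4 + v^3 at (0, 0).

6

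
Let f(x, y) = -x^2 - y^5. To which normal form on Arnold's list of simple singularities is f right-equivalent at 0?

The Hessian of f at 0 is [[-2, 0], [0, 0]] with rank 1, so corank 1. A Groebner basis of the Jacobian ideal J(f) in C{x,y} is {y^4, x}; counting standard monomials gives mu = 4. Corank 1: A-series; mu = 4 gives A_4.

A_{4}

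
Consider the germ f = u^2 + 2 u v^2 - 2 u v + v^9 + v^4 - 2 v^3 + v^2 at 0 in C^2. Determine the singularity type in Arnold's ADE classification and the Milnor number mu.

Type A_{8}, Milnor number mu = 8.

The Hessian of f at 0 has rank 1. Corank 1: A-series; mu = 8 gives A_8.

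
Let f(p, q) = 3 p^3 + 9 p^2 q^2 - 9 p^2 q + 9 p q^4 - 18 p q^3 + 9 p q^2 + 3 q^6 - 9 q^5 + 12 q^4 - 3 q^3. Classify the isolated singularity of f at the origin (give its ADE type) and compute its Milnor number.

Type E_{6}, Milnor number mu = 6.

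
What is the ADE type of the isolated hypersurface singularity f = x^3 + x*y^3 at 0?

E7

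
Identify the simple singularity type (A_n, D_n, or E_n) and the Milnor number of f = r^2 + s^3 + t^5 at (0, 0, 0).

The Hessian of f at 0 has rank 1. Corank 2; j^3 = s^3 is a perfect cube, so E-series; the 5-jet and mu = 8 give E_8.

Type E_8, Milnor number mu = 8.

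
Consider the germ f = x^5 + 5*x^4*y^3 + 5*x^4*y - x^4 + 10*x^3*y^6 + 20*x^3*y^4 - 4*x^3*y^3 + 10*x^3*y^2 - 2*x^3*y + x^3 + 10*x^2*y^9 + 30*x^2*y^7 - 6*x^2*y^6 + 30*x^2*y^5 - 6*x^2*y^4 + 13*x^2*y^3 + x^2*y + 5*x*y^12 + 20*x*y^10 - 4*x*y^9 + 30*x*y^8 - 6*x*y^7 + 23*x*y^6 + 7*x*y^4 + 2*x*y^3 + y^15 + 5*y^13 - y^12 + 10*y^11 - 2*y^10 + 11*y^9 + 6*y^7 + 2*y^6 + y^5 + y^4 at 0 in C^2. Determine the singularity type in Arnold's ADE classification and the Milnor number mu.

The Hessian of f at 0 is [[0, 0], [0, 0]] with rank 0, so corank 2. A Groebner basis of the Jacobian ideal J(f) in C{x,y} is {x*y^2, -x*y/5 + y^3, x^2 + 4*x*y/5}; counting standard monomials gives mu = 5. Corank 2; j^3 = x^2*(x + y) has shape L^2 M (L != M), so D-series; mu = 5 gives D_5.

Type D5, Milnor number mu = 5.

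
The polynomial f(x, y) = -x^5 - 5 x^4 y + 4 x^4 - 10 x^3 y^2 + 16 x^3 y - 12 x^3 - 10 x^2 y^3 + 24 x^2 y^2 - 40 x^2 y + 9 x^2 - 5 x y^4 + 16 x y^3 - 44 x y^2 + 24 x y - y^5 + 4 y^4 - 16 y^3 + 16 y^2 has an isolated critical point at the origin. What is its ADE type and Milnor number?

Type A4, Milnor number mu = 4.

The Hessian of f at 0 has rank 1. Corank 1: A-series; mu = 4 gives A_4.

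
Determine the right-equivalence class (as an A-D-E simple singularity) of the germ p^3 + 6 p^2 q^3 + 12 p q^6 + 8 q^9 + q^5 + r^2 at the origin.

The Hessian of f at 0 has rank 1. Corank 2; j^3 = p^3 is a perfect cube, so E-series; the 5-jet and mu = 8 give E_8.

E8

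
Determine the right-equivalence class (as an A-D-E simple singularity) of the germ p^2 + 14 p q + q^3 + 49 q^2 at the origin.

A2

The Hessian of f at 0 has rank 1. Corank 1: A-series; mu = 2 gives A_2.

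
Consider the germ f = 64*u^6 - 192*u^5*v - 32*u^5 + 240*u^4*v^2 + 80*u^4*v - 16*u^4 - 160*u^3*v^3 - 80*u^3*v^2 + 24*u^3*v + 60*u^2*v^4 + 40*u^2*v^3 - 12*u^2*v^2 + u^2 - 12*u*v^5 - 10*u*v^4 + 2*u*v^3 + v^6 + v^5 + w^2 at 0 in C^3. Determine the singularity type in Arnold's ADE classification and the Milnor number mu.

Type A4, Milnor number mu = 4.

The Hessian of f at 0 has rank 2. Corank 1: A-series; mu = 4 gives A_4.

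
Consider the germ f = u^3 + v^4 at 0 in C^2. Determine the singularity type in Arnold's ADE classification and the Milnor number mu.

Type E6, Milnor number mu = 6.

The Hessian of f at 0 has rank 0. Corank 2; j^3 = u^3 is a perfect cube, so E-series; the 4-jet and mu = 6 give E_6.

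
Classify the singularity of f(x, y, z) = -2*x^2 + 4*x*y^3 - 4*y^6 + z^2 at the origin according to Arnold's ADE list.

A_{5}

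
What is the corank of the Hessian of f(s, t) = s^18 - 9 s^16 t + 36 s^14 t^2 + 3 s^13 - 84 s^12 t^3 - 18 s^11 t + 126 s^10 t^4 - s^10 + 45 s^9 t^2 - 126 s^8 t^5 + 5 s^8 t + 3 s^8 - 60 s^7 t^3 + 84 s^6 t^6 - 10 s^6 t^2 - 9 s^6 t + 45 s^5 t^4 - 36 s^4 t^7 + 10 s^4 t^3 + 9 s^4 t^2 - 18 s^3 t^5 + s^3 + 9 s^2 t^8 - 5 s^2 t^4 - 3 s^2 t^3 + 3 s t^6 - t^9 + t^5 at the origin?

Hessian at 0 has rank 0.

2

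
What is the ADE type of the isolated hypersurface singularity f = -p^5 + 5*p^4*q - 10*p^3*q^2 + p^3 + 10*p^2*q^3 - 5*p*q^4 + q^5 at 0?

E_8

The Hessian of f at 0 has rank 0. Corank 2; j^3 = p^3 is a perfect cube, so E-series; the 5-jet and mu = 8 give E_8.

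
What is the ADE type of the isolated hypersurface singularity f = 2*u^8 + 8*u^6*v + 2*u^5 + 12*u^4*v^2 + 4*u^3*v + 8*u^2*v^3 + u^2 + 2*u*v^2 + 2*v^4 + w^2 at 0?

A_{3}

The Hessian of f at 0 has rank 2. Corank 1: A-series; mu = 3 gives A_3.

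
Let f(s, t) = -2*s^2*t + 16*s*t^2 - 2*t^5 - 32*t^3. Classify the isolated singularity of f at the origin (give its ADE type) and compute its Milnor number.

Type D6, Milnor number mu = 6.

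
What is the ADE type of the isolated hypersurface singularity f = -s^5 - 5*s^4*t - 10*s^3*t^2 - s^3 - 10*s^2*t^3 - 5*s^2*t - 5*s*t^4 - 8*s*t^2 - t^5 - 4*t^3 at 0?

D_{6}

The Hessian of f at 0 is [[0, 0], [0, 0]] with rank 0, so corank 2. A Groebner basis of the Jacobian ideal J(f) in C{s,t} is {s*t/5 + t^4 + 2*t^2/5, s*t^2 + 2*t^3, s^2 + 3*s*t + 2*t^2}; counting standard monomials gives mu = 6. Corank 2; j^3 = -(s + t)*(s + 2*t)^2 has shape L^2 M (L != M), so D-series; mu = 6 gives D_6.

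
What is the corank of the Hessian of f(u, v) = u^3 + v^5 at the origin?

2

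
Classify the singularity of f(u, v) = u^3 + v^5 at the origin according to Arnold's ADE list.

E_8

The Hessian of f at 0 has rank 0. Corank 2; j^3 = u^3 is a perfect cube, so E-series; the 5-jet and mu = 8 give E_8.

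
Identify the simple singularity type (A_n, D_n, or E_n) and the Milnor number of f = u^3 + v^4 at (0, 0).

The Hessian of f at 0 is [[0, 0], [0, 0]] with rank 0, so corank 2. A Groebner basis of the Jacobian ideal J(f) in C{u,v} is {v^3, u^2}; counting standard monomials gives mu = 6. Corank 2; j^3 = u^3 is a perfect cube, so E-series; the 4-jet and mu = 6 give E_6.

Type E6, Milnor number mu = 6.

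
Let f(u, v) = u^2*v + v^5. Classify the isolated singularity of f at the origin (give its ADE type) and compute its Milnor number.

Type D_6, Milnor number mu = 6.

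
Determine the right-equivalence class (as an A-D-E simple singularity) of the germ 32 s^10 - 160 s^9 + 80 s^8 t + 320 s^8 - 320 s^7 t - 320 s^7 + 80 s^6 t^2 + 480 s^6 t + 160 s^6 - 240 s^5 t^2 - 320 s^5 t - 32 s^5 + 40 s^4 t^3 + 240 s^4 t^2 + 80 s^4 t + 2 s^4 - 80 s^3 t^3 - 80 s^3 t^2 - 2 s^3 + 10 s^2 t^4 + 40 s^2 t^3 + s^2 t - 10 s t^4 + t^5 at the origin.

The Hessian of f at 0 is [[0, 0], [0, 0]] with rank 0, so corank 2. A Groebner basis of the Jacobian ideal J(f) in C{s,t} is {s*t/10 + t^4, s*t^2, s^2 - s*t/2}; counting standard monomials gives mu = 6. Corank 2; j^3 = -s^2*(2*s - t) has shape L^2 M (L != M), so D-series; mu = 6 gives D_6.

D_{6}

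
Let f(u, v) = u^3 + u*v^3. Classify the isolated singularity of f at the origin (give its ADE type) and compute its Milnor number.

Type E_7, Milnor number mu = 7.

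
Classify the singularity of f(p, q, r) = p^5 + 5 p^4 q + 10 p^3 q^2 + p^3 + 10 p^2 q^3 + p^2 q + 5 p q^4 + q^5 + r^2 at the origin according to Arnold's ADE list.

D6

The Hessian of f at 0 has rank 1. Corank 2; j^3 = p^2*(p + q) has shape L^2 M (L != M), so D-series; mu = 6 gives D_6.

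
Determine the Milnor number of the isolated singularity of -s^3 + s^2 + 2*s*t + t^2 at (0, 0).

2

The Hessian of f at 0 has rank 1. Corank 1: A-series; mu = 2 gives A_2.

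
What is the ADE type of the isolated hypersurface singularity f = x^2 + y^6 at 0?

A_{5}

The Hessian of f at 0 is [[2, 0], [0, 0]] with rank 1, so corank 1. A Groebner basis of the Jacobian ideal J(f) in C{x,y} is {y^5, x}; counting standard monomials gives mu = 5. Corank 1: A-series; mu = 5 gives A_5.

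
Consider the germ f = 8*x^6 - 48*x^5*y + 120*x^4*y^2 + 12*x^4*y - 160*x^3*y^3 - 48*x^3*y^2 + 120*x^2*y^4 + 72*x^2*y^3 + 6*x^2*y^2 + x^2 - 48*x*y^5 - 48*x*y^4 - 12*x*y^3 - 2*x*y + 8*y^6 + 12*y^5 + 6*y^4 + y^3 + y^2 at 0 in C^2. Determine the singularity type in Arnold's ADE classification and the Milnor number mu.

Type A_2, Milnor number mu = 2.

The Hessian of f at 0 has rank 1. Corank 1: A-series; mu = 2 gives A_2.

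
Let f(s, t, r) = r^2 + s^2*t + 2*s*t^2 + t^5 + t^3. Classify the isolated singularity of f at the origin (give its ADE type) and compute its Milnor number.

Type D_6, Milnor number mu = 6.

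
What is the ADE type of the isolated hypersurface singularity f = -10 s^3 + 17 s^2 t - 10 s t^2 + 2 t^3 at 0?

The Hessian of f at 0 is [[0, 0], [0, 0]] with rank 0, so corank 2. A Groebner basis of the Jacobian ideal J(f) in C{s,t} is {t^3, s^2 - 2*t^2/11, s*t - 5*t^2/11}; counting standard monomials gives mu = 4. Corank 2; j^3 = -(2*s - t)*(5*s^2 - 6*s*t + 2*t^2) splits into three distinct lines over C (the quadratic factor has nonzero discriminant), so D_4.

D4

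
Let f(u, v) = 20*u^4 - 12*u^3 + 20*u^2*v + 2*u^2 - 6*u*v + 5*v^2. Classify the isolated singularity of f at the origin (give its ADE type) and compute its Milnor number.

Type A1, Milnor number mu = 1.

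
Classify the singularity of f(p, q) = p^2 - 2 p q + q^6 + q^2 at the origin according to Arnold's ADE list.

The Hessian of f at 0 has rank 1. Corank 1: A-series; mu = 5 gives A_5.

A_{5}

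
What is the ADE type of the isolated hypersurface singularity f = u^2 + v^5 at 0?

A4

The Hessian of f at 0 has rank 1. Corank 1: A-series; mu = 4 gives A_4.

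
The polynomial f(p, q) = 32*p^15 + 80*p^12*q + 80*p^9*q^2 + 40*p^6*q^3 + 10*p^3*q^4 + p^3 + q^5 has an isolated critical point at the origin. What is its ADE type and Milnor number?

The Hessian of f at 0 has rank 0. Corank 2; j^3 = p^3 is a perfect cube, so E-series; the 5-jet and mu = 8 give E_8.

Type E8, Milnor number mu = 8.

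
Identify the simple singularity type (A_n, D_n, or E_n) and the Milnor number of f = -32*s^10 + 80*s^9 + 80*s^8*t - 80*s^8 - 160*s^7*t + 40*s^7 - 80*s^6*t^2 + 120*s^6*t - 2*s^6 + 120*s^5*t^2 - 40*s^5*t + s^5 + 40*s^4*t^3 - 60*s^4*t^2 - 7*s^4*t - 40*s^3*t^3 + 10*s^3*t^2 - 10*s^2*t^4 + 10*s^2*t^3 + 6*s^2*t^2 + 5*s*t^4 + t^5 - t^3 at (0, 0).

Type E_{8}, Milnor number mu = 8.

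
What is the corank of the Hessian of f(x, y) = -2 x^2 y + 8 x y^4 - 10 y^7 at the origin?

2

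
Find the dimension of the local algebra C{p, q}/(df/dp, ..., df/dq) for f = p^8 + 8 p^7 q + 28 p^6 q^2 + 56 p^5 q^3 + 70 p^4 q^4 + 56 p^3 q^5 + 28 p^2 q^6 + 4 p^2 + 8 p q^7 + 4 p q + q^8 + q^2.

7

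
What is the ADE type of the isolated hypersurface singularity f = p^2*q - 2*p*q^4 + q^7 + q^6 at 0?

D_7

The Hessian of f at 0 has rank 0. Corank 2; j^3 = p^2*q has shape L^2 M (L != M), so D-series; mu = 7 gives D_7.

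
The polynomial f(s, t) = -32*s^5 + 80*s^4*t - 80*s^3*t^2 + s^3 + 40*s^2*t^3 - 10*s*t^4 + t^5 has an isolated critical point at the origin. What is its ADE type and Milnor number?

The Hessian of f at 0 has rank 0. Corank 2; j^3 = s^3 is a perfect cube, so E-series; the 5-jet and mu = 8 give E_8.

Type E_8, Milnor number mu = 8.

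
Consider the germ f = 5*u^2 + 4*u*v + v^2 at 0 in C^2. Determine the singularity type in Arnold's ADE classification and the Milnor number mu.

Type A1, Milnor number mu = 1.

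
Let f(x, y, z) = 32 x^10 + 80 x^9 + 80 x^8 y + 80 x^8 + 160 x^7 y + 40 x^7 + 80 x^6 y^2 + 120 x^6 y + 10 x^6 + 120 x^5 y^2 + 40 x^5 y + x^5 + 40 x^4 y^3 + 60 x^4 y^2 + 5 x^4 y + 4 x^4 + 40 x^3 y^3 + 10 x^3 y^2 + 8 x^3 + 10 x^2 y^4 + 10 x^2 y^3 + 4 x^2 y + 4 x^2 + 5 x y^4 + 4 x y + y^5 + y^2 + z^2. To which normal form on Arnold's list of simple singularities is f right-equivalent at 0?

The Hessian of f at 0 is [[8, 4, 0], [4, 2, 0], [0, 0, 2]] with rank 2, so corank 1. A Groebner basis of the Jacobian ideal J(f) in C{x,y,z} is {4*x + y^3 + y^2 + 2*y, x^2 + x + y/2, x*y - x + y^2/4 - y/2, z}; counting standard monomials gives mu = 4. Corank 1: A-series; mu = 4 gives A_4.

A4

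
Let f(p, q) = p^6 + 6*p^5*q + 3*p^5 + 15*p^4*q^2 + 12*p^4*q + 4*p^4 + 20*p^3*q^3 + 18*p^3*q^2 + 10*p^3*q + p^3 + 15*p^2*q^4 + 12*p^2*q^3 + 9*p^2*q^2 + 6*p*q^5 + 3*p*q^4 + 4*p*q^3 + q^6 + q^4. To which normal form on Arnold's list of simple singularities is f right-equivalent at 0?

The Hessian of f at 0 is [[0, 0], [0, 0]] with rank 0, so corank 2. A Groebner basis of the Jacobian ideal J(f) in C{p,q} is {p^3, p^2*q, p^2/2 + p*q^2, -3*p^2/2 + q^3}; counting standard monomials gives mu = 6. Corank 2; j^3 = p^3 is a perfect cube, so E-series; the 4-jet and mu = 6 give E_6.

E6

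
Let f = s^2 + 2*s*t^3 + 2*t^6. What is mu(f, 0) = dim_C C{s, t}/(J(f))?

The Hessian of f at 0 has rank 1. Corank 1: A-series; mu = 5 gives A_5.

5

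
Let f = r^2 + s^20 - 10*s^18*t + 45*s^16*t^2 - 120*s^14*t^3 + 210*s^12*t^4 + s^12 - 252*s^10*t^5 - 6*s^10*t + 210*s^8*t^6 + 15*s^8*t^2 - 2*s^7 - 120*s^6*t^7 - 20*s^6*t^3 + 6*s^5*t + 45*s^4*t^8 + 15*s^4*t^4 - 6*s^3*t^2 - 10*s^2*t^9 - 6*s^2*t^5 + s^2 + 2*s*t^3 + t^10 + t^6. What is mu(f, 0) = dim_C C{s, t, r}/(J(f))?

9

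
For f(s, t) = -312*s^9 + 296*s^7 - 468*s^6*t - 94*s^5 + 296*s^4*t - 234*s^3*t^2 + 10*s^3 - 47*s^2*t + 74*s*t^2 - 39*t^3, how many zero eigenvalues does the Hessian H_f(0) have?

2

Hessian at 0 has rank 0.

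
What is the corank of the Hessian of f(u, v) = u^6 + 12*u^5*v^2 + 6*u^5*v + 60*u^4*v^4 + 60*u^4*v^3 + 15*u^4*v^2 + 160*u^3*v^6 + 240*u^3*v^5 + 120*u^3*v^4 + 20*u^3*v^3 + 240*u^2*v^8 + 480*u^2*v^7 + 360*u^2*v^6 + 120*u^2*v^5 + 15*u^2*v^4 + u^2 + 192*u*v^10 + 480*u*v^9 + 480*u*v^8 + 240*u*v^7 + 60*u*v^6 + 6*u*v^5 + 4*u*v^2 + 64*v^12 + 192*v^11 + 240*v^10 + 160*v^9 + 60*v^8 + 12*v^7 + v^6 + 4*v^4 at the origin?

1

The Hessian at 0 is [[2, 0], [0, 0]] of rank 1; hence corank 1.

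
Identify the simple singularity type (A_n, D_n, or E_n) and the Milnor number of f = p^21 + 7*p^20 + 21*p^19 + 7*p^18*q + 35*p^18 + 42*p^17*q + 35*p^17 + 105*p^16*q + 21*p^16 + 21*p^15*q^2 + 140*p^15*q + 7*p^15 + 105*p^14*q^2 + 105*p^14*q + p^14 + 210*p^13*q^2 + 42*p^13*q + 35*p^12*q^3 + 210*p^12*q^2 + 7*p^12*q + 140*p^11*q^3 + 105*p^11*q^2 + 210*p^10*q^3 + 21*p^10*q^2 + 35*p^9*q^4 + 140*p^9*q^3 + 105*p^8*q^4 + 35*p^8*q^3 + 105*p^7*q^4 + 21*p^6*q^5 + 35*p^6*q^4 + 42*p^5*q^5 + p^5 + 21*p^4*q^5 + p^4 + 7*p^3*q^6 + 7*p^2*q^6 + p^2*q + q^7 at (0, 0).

The Hessian of f at 0 has rank 0. Corank 2; j^3 = p^2*q has shape L^2 M (L != M), so D-series; mu = 8 gives D_8.

Type D_8, Milnor number mu = 8.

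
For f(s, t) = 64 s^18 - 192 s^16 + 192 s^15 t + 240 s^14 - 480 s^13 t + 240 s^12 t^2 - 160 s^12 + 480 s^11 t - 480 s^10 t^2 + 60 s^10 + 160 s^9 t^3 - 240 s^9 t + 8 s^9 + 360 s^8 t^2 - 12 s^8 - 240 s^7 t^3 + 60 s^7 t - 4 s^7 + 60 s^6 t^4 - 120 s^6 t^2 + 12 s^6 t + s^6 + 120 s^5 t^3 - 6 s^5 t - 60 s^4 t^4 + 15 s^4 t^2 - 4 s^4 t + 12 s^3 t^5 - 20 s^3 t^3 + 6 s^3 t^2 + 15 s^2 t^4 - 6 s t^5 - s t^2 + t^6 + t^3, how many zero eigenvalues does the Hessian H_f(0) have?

The Hessian at 0 is [[0, 0], [0, 0]] of rank 0; hence corank 2.

2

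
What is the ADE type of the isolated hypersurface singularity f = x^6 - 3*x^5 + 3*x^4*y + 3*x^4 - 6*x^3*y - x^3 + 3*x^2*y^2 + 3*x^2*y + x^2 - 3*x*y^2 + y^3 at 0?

A_{2}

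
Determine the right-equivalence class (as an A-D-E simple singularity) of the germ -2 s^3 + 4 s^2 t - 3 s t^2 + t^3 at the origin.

D4

The Hessian of f at 0 is [[0, 0], [0, 0]] with rank 0, so corank 2. A Groebner basis of the Jacobian ideal J(f) in C{s,t} is {t^3, s^2 - 3*t^2/2, s*t - 3*t^2/2}; counting standard monomials gives mu = 4. Corank 2; j^3 = -(s - t)*(2*s^2 - 2*s*t + t^2) splits into three distinct lines over C (the quadratic factor has nonzero discriminant), so D_4.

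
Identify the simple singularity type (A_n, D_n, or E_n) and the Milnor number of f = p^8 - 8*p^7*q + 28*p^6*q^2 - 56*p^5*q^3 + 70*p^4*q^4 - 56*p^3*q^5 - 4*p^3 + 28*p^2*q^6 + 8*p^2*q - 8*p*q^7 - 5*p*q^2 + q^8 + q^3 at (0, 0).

Type D9, Milnor number mu = 9.

The Hessian of f at 0 is [[0, 0], [0, 0]] with rank 0, so corank 2. A Groebner basis of the Jacobian ideal J(f) in C{p,q} is {32*p*q + q^7 - 16*q^2, p*q^2 - q^3/2, p^2 - 3*p*q/2 + q^2/2}; counting standard monomials gives mu = 9. Corank 2; j^3 = -(p - q)*(2*p - q)^2 has shape L^2 M (L != M), so D-series; mu = 9 gives D_9.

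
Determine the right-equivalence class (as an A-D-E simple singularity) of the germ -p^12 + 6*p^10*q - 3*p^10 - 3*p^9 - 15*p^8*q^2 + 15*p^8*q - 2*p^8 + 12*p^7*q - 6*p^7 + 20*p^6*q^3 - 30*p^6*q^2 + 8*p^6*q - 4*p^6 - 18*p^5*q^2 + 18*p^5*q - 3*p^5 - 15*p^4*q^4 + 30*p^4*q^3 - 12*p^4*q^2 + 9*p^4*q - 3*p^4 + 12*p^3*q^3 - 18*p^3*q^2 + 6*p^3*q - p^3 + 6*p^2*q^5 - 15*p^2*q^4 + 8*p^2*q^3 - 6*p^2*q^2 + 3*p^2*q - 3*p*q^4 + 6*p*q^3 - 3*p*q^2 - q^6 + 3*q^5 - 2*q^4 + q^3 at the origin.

E_{6}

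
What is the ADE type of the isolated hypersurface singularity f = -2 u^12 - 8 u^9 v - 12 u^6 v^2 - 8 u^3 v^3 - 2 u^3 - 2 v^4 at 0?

E_{6}

The Hessian of f at 0 has rank 0. Corank 2; j^3 = -2*u^3 is a perfect cube, so E-series; the 4-jet and mu = 6 give E_6.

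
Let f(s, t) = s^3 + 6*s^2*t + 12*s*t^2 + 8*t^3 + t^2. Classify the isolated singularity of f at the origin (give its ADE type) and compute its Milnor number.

The Hessian of f at 0 has rank 1. Corank 1: A-series; mu = 2 gives A_2.

Type A_2, Milnor number mu = 2.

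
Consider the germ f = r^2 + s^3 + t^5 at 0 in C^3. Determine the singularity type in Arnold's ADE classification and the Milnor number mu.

The Hessian of f at 0 is [[0, 0, 0], [0, 0, 0], [0, 0, 2]] with rank 1, so corank 2. A Groebner basis of the Jacobian ideal J(f) in C{s,t,r} is {t^4, s^2, r}; counting standard monomials gives mu = 8. Corank 2; j^3 = s^3 is a perfect cube, so E-series; the 5-jet and mu = 8 give E_8.

Type E_8, Milnor number mu = 8.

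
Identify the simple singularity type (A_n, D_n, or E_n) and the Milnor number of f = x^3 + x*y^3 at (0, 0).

Type E_7, Milnor number mu = 7.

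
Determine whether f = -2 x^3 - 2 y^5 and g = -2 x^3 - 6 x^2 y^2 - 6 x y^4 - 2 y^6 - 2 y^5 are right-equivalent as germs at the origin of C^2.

Yes.

The Hessian of f at 0 has rank 0. Corank 2; j^3 = -2*x^3 is a perfect cube, so E-series; the 5-jet and mu = 8 give E_8. The Hessian of g at 0 has rank 0. Corank 2; j^3 = -2*x^3 is a perfect cube, so E-series; the 5-jet and mu = 8 give E_8. Both have type E_8, hence right-equivalent.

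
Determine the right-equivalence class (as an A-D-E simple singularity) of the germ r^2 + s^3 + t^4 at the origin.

E_{6}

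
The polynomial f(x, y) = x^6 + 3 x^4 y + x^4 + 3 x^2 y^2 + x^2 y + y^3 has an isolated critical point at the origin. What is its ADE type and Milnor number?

The Hessian of f at 0 has rank 0. Corank 2; j^3 = y*(x^2 + y^2) splits into three distinct lines over C (the quadratic factor has nonzero discriminant), so D_4.

Type D_4, Milnor number mu = 4.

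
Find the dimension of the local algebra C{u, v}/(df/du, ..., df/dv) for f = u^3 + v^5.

8

The Hessian of f at 0 has rank 0. Corank 2; j^3 = u^3 is a perfect cube, so E-series; the 5-jet and mu = 8 give E_8.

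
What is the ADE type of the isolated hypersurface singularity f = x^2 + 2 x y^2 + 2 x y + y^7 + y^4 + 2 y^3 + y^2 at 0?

A_{6}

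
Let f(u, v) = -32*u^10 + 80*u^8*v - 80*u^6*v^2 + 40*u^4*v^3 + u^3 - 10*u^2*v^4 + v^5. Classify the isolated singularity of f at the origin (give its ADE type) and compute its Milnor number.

Type E_{8}, Milnor number mu = 8.

The Hessian of f at 0 has rank 0. Corank 2; j^3 = u^3 is a perfect cube, so E-series; the 5-jet and mu = 8 give E_8.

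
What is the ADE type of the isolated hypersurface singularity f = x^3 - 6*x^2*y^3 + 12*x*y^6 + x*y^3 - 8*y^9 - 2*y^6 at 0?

The Hessian of f at 0 is [[0, 0], [0, 0]] with rank 0, so corank 2. A Groebner basis of the Jacobian ideal J(f) in C{x,y} is {x^3, x*y^2, 3*x^2 + y^3}; counting standard monomials gives mu = 7. Corank 2; j^3 = x^3 is a perfect cube, so E-series; the 4-jet and mu = 7 give E_7.

E_7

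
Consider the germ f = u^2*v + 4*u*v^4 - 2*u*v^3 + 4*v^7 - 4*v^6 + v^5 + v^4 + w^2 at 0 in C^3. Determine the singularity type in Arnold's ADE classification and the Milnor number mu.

Type D_5, Milnor number mu = 5.

The Hessian of f at 0 is [[0, 0, 0], [0, 0, 0], [0, 0, 2]] with rank 1, so corank 2. A Groebner basis of the Jacobian ideal J(f) in C{u,v,w} is {u*v^2, -u*v + v^3, u^2 + 4*u*v, w}; counting standard monomials gives mu = 5. Corank 2; j^3 = u^2*v has shape L^2 M (L != M), so D-series; mu = 5 gives D_5.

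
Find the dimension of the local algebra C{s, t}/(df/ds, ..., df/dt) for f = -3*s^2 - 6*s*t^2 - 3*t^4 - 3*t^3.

2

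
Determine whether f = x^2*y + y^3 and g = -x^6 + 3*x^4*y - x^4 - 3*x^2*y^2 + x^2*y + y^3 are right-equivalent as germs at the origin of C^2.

Yes.

The Hessian of f at 0 has rank 0. Corank 2; j^3 = y*(x^2 + y^2) splits into three distinct lines over C (the quadratic factor has nonzero discriminant), so D_4. The Hessian of g at 0 has rank 0. Corank 2; j^3 = y*(x^2 + y^2) splits into three distinct lines over C (the quadratic factor has nonzero discriminant), so D_4. Both have type D_4, hence right-equivalent.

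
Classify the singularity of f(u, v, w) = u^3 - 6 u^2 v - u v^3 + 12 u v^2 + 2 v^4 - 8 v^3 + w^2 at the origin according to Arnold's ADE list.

E7

The Hessian of f at 0 has rank 1. Corank 2; j^3 = (u - 2*v)^3 is a perfect cube, so E-series; the 4-jet and mu = 7 give E_7.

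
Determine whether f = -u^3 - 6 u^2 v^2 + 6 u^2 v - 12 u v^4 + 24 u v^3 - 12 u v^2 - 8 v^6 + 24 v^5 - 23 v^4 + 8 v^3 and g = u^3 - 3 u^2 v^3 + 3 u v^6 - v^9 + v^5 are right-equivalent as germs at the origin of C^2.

No.

The Hessian of f at 0 has rank 0. Corank 2; j^3 = -(u - 2*v)^3 is a perfect cube, so E-series; the 4-jet and mu = 6 give E_6. The Hessian of g at 0 has rank 0. Corank 2; j^3 = u^3 is a perfect cube, so E-series; the 5-jet and mu = 8 give E_8. f is E_6 but g is E_8, hence not right-equivalent.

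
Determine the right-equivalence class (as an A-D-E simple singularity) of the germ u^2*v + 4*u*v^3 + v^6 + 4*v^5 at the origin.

The Hessian of f at 0 has rank 0. Corank 2; j^3 = u^2*v has shape L^2 M (L != M), so D-series; mu = 7 gives D_7.

D_{7}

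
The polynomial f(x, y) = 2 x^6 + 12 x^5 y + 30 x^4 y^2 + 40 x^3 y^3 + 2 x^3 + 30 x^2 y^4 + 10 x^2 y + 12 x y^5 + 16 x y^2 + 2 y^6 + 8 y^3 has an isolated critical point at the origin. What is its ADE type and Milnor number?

The Hessian of f at 0 has rank 0. Corank 2; j^3 = 2*(x + y)*(x + 2*y)^2 has shape L^2 M (L != M), so D-series; mu = 7 gives D_7.

Type D7, Milnor number mu = 7.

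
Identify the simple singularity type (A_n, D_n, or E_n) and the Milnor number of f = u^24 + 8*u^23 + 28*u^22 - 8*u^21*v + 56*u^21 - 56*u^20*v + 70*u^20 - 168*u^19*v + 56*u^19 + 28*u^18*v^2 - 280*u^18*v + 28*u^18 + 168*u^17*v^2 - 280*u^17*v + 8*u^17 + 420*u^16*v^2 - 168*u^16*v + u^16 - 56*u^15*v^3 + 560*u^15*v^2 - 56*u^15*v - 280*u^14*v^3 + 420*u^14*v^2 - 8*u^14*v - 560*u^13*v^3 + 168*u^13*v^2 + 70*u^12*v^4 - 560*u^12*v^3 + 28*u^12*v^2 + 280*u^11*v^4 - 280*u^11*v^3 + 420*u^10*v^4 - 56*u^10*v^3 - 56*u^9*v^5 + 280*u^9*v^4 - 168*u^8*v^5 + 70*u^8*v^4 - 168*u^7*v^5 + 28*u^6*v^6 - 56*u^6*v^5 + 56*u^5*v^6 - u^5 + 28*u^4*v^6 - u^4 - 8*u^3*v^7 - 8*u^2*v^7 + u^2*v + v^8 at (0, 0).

The Hessian of f at 0 has rank 0. Corank 2; j^3 = u^2*v has shape L^2 M (L != M), so D-series; mu = 9 gives D_9.

Type D_{9}, Milnor number mu = 9.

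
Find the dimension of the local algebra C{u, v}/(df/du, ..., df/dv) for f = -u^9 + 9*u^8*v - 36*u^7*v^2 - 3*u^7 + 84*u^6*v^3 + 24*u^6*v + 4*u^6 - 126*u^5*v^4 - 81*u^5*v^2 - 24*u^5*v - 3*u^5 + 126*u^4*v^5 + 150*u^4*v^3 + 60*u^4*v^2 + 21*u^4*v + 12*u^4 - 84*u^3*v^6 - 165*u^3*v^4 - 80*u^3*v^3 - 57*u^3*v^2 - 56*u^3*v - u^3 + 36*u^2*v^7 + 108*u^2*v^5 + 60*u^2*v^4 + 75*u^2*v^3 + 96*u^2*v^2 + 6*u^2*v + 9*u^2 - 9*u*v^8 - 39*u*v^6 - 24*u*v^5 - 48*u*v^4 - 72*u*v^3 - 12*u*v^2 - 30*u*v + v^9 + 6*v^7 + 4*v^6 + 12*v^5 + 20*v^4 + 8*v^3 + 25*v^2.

2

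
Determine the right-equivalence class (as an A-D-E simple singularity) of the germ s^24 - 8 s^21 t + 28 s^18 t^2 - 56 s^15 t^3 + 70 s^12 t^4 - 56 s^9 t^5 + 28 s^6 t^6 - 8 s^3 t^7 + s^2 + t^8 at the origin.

A_7

The Hessian of f at 0 is [[2, 0], [0, 0]] with rank 1, so corank 1. A Groebner basis of the Jacobian ideal J(f) in C{s,t} is {t^7, s}; counting standard monomials gives mu = 7. Corank 1: A-series; mu = 7 gives A_7.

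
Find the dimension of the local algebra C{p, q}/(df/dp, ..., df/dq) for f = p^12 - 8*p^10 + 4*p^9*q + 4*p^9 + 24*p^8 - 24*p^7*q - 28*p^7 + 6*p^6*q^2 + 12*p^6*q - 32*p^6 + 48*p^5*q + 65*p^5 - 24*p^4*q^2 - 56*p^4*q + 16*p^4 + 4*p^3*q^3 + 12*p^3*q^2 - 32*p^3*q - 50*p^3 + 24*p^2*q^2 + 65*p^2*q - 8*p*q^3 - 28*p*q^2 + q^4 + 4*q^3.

5

The Hessian of f at 0 has rank 0. Corank 2; j^3 = -(2*p - q)*(5*p - 2*q)^2 has shape L^2 M (L != M), so D-series; mu = 5 gives D_5.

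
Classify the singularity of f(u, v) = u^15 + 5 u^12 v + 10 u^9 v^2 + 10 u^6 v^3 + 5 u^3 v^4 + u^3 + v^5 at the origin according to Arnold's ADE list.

The Hessian of f at 0 has rank 0. Corank 2; j^3 = u^3 is a perfect cube, so E-series; the 5-jet and mu = 8 give E_8.

E8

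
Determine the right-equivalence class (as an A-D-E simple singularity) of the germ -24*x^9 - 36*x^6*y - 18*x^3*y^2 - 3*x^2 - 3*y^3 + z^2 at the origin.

A2

The Hessian of f at 0 has rank 2. Corank 1: A-series; mu = 2 gives A_2.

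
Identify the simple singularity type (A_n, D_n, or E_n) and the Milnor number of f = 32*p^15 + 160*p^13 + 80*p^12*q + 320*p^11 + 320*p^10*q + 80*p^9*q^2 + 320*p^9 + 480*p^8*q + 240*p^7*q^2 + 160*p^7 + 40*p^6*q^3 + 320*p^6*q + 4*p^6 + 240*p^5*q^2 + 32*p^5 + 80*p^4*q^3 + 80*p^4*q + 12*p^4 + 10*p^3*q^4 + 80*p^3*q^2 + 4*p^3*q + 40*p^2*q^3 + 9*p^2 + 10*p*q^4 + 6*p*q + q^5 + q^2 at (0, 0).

The Hessian of f at 0 has rank 1. Corank 1: A-series; mu = 4 gives A_4.

Type A_4, Milnor number mu = 4.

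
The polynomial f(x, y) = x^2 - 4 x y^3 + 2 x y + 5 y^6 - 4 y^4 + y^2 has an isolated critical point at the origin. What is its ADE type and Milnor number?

Type A_5, Milnor number mu = 5.

The Hessian of f at 0 has rank 1. Corank 1: A-series; mu = 5 gives A_5.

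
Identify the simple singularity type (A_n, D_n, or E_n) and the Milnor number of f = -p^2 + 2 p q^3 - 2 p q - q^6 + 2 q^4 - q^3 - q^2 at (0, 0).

Type A_2, Milnor number mu = 2.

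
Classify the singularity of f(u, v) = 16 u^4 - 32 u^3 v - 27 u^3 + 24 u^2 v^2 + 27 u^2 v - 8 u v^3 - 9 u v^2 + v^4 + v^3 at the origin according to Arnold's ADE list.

E6

The Hessian of f at 0 has rank 0. Corank 2; j^3 = -(3*u - v)^3 is a perfect cube, so E-series; the 4-jet and mu = 6 give E_6.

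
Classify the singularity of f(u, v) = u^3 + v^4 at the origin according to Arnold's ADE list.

The Hessian of f at 0 has rank 0. Corank 2; j^3 = u^3 is a perfect cube, so E-series; the 4-jet and mu = 6 give E_6.

E_6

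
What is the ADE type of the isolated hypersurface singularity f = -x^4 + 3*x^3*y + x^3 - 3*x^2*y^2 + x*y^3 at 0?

The Hessian of f at 0 is [[0, 0], [0, 0]] with rank 0, so corank 2. A Groebner basis of the Jacobian ideal J(f) in C{x,y} is {3*x^2 + y^4 + y^3, x^3, x^2*y - x^2 - y^3/3, -2*x^2 + x*y^2 - 2*y^3/3}; counting standard monomials gives mu = 7. Corank 2; j^3 = x^3 is a perfect cube, so E-series; the 4-jet and mu = 7 give E_7.

E_{7}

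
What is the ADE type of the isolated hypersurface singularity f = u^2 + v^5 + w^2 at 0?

The Hessian of f at 0 has rank 2. Corank 1: A-series; mu = 4 gives A_4.

A4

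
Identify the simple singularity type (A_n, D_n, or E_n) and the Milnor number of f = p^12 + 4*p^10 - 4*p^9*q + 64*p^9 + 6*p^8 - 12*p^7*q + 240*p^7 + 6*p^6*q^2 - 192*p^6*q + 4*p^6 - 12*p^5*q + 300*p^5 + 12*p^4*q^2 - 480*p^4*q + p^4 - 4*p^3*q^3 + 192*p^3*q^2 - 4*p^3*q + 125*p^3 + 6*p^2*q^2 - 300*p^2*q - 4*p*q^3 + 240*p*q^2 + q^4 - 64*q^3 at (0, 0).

The Hessian of f at 0 has rank 0. Corank 2; j^3 = (5*p - 4*q)^3 is a perfect cube, so E-series; the 4-jet and mu = 6 give E_6.

Type E_6, Milnor number mu = 6.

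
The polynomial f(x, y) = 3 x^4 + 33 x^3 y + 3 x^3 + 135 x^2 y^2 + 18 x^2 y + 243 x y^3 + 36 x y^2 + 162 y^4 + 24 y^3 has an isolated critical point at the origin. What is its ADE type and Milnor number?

The Hessian of f at 0 has rank 0. Corank 2; j^3 = 3*(x + 2*y)^3 is a perfect cube, so E-series; the 4-jet and mu = 7 give E_7.

Type E_7, Milnor number mu = 7.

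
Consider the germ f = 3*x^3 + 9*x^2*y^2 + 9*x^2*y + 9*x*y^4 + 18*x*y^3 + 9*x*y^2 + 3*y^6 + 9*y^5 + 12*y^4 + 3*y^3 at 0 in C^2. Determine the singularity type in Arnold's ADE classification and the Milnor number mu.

Type E6, Milnor number mu = 6.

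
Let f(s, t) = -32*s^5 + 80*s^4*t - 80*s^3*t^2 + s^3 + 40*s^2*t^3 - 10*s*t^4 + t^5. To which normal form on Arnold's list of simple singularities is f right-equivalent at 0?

E8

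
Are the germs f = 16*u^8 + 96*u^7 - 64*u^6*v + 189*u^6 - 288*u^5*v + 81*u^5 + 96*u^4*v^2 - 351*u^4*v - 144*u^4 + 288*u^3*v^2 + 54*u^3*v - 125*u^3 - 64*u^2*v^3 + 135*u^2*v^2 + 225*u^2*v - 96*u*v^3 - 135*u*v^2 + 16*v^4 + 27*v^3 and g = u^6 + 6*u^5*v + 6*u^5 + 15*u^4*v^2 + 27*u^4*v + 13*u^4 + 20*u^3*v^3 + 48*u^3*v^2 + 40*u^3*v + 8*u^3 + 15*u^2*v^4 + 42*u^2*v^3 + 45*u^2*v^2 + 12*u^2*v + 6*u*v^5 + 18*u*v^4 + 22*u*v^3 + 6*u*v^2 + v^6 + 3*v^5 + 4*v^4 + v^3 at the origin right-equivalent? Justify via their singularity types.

Yes.

The Hessian of f at 0 is [[0, 0], [0, 0]] with rank 0, so corank 2. A Groebner basis of the Jacobian ideal J(f) in C{u,v} is {u^3 + 25*u^2 - 30*u*v + 9*v^2, u^2*v + 725*u^2/18 - 145*u*v/3 + 29*v^2/2, 1750*u^2/27 + u*v^2 - 700*u*v/9 + 70*v^2/3, 625*u^2/6 - 125*u*v + v^3 + 75*v^2/2}; counting standard monomials gives mu = 6. Corank 2; j^3 = -(5*u - 3*v)^3 is a perfect cube, so E-series; the 4-jet and mu = 6 give E_6. The Hessian of g at 0 is [[0, 0], [0, 0]] with rank 0, so corank 2. A Groebner basis of the Jacobian ideal J(g) in C{u,v} is {u^3 + 6*u^2 + 6*u*v + 3*v^2/2, u^2*v - 10*u^2 - 10*u*v - 5*v^2/2, 16*u^2 + u*v^2 + 16*u*v + 4*v^2, -24*u^2 - 24*u*v + v^3 - 6*v^2}; counting standard monomials gives mu = 6. Corank 2; j^3 = (2*u + v)^3 is a perfect cube, so E-series; the 4-jet and mu = 6 give E_6. Both have type E_6, hence right-equivalent.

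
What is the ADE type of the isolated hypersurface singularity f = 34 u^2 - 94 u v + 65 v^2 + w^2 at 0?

A1

The Hessian of f at 0 has rank 3. Corank 0: nondegenerate Morse point, so A_1.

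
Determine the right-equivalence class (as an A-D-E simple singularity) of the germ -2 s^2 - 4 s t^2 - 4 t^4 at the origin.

A_{3}

The Hessian of f at 0 is [[-4, 0], [0, 0]] with rank 1, so corank 1. A Groebner basis of the Jacobian ideal J(f) in C{s,t} is {s^2, s*t, s + t^2}; counting standard monomials gives mu = 3. Corank 1: A-series; mu = 3 gives A_3.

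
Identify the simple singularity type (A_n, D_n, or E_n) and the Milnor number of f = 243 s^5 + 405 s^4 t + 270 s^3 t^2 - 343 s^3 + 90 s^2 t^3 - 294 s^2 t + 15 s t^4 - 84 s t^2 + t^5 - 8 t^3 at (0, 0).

Type E_{8}, Milnor number mu = 8.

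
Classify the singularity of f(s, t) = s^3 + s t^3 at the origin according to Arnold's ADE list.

The Hessian of f at 0 has rank 0. Corank 2; j^3 = s^3 is a perfect cube, so E-series; the 4-jet and mu = 7 give E_7.

E_{7}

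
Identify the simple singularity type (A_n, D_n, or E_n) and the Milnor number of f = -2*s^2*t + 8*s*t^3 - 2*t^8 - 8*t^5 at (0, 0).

Type D_9, Milnor number mu = 9.

The Hessian of f at 0 has rank 0. Corank 2; j^3 = -2*s^2*t has shape L^2 M (L != M), so D-series; mu = 9 gives D_9.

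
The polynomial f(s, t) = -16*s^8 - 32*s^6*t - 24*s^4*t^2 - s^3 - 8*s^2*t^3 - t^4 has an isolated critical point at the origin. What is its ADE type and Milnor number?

Type E_{6}, Milnor number mu = 6.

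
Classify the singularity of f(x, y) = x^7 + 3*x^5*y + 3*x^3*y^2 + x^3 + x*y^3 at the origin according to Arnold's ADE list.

E_7

The Hessian of f at 0 has rank 0. Corank 2; j^3 = x^3 is a perfect cube, so E-series; the 4-jet and mu = 7 give E_7.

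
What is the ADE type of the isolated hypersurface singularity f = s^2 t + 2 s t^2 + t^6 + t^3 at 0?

The Hessian of f at 0 is [[0, 0], [0, 0]] with rank 0, so corank 2. A Groebner basis of the Jacobian ideal J(f) in C{s,t} is {s^2/6 + t^5 - t^2/6, s^3 + t^3, s*t + t^2}; counting standard monomials gives mu = 7. Corank 2; j^3 = t*(s + t)^2 has shape L^2 M (L != M), so D-series; mu = 7 gives D_7.

D_{7}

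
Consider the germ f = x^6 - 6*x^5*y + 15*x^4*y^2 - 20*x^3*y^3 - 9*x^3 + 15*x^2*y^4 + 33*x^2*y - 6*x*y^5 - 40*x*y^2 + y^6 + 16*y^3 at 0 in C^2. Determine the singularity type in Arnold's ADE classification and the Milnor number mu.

The Hessian of f at 0 has rank 0. Corank 2; j^3 = -(x - y)*(3*x - 4*y)^2 has shape L^2 M (L != M), so D-series; mu = 7 gives D_7.

Type D_{7}, Milnor number mu = 7.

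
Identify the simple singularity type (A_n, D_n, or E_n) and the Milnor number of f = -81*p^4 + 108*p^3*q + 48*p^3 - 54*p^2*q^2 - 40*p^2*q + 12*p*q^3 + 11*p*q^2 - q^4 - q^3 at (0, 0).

Type D5, Milnor number mu = 5.

The Hessian of f at 0 is [[0, 0], [0, 0]] with rank 0, so corank 2. A Groebner basis of the Jacobian ideal J(f) in C{p,q} is {p*q^2 + 16*p*q/3 - 4*q^2/3, 64*p*q/3 + q^3 - 16*q^2/3, p^2 - 7*p*q/12 + q^2/12}; counting standard monomials gives mu = 5. Corank 2; j^3 = (3*p - q)*(4*p - q)^2 has shape L^2 M (L != M), so D-series; mu = 5 gives D_5.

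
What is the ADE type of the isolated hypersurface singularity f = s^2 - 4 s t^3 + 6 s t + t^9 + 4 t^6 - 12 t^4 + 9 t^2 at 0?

The Hessian of f at 0 has rank 1. Corank 1: A-series; mu = 8 gives A_8.

A8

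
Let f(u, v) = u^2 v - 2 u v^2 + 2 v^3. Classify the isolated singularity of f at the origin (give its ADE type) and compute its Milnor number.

The Hessian of f at 0 has rank 0. Corank 2; j^3 = v*(u^2 - 2*u*v + 2*v^2) splits into three distinct lines over C (the quadratic factor has nonzero discriminant), so D_4.

Type D4, Milnor number mu = 4.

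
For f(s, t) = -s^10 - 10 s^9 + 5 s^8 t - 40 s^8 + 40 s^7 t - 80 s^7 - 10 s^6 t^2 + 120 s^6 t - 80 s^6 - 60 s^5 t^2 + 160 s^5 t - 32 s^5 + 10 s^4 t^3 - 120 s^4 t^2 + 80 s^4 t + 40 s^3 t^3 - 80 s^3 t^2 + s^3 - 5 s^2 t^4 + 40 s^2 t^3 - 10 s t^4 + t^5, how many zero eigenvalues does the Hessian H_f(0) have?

2

Hessian at 0 has rank 0.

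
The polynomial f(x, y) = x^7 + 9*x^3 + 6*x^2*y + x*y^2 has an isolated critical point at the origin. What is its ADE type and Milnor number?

The Hessian of f at 0 has rank 0. Corank 2; j^3 = x*(3*x + y)^2 has shape L^2 M (L != M), so D-series; mu = 8 gives D_8.

Type D_{8}, Milnor number mu = 8.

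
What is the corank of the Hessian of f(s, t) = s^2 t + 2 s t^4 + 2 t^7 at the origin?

Hessian at 0 has rank 0.

2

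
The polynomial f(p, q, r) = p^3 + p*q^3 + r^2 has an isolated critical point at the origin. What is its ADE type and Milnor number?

Type E_7, Milnor number mu = 7.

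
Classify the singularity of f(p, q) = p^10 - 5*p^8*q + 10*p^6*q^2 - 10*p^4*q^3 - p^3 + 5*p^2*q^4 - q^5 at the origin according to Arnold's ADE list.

E8

The Hessian of f at 0 is [[0, 0], [0, 0]] with rank 0, so corank 2. A Groebner basis of the Jacobian ideal J(f) in C{p,q} is {q^4, p^2}; counting standard monomials gives mu = 8. Corank 2; j^3 = -p^3 is a perfect cube, so E-series; the 5-jet and mu = 8 give E_8.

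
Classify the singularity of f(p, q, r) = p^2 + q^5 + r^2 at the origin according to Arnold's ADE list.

The Hessian of f at 0 is [[2, 0, 0], [0, 0, 0], [0, 0, 2]] with rank 2, so corank 1. A Groebner basis of the Jacobian ideal J(f) in C{p,q,r} is {q^4, p, r}; counting standard monomials gives mu = 4. Corank 1: A-series; mu = 4 gives A_4.

A_{4}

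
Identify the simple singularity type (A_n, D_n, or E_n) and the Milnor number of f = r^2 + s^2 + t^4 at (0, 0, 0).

Type A3, Milnor number mu = 3.

The Hessian of f at 0 has rank 2. Corank 1: A-series; mu = 3 gives A_3.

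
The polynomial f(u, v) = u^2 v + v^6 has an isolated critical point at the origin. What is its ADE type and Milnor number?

The Hessian of f at 0 has rank 0. Corank 2; j^3 = u^2*v has shape L^2 M (L != M), so D-series; mu = 7 gives D_7.

Type D_{7}, Milnor number mu = 7.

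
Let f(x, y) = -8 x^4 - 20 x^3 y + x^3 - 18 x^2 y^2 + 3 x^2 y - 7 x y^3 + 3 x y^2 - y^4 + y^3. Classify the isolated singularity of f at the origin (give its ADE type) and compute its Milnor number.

Type E_{7}, Milnor number mu = 7.

The Hessian of f at 0 has rank 0. Corank 2; j^3 = (x + y)^3 is a perfect cube, so E-series; the 4-jet and mu = 7 give E_7.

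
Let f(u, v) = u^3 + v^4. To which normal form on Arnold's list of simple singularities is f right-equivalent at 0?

E_6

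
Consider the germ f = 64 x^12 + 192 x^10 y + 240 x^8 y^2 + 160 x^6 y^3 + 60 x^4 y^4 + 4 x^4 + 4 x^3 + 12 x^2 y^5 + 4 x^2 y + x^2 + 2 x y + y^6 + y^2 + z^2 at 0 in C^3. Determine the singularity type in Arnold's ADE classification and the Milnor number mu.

Type A_5, Milnor number mu = 5.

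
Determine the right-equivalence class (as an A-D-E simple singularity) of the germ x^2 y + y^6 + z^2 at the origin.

D7

The Hessian of f at 0 has rank 1. Corank 2; j^3 = x^2*y has shape L^2 M (L != M), so D-series; mu = 7 gives D_7.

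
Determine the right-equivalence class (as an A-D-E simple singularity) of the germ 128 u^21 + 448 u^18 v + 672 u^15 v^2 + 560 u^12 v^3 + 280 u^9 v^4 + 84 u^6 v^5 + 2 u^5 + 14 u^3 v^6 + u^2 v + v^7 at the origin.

The Hessian of f at 0 has rank 0. Corank 2; j^3 = u^2*v has shape L^2 M (L != M), so D-series; mu = 8 gives D_8.

D_8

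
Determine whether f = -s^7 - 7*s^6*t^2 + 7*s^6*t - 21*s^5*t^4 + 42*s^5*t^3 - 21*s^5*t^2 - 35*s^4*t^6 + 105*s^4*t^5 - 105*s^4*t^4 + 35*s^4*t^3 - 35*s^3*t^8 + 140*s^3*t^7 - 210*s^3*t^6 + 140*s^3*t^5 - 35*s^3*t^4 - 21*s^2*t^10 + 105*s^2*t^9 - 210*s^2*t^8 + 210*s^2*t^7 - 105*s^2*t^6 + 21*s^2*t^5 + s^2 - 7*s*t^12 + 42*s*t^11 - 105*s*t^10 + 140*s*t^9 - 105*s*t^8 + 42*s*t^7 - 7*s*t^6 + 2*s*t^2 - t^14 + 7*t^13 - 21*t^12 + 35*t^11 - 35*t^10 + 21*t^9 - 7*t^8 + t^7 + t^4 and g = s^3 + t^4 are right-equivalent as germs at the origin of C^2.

The Hessian of f at 0 has rank 1. Corank 1: A-series; mu = 6 gives A_6. The Hessian of g at 0 has rank 0. Corank 2; j^3 = s^3 is a perfect cube, so E-series; the 4-jet and mu = 6 give E_6. f is A_6 but g is E_6, hence not right-equivalent.

No.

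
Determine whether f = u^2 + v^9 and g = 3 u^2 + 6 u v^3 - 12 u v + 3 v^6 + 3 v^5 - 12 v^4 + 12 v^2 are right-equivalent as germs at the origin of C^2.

No.

The Hessian of f at 0 has rank 1. Corank 1: A-series; mu = 8 gives A_8. The Hessian of g at 0 has rank 1. Corank 1: A-series; mu = 4 gives A_4. f is A_8 but g is A_4, hence not right-equivalent.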